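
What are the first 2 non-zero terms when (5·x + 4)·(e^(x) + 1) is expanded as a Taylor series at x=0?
14·x + 8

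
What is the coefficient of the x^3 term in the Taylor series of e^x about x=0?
Expand to order 3: e^x = x^3/6 + x^2/2 + x + 1 + O(x^4).
The coefficient of x^3 is 1/6.

Final answer: 1/6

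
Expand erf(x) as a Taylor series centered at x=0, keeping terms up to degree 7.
-x^7/(21·√(π)) + x^5/(5·√(π)) - 2·x^3/(3·√(π)) + 2·x/√(π)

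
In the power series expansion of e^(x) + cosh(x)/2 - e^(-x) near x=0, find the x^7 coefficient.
Expand to order 7: e^(x) + cosh(x)/2 - e^(-x) = x^7/2520 + x^6/1440 + x^5/60 + x^4/48 + x^3/3 + x^2/4 + 2·x + 1/2 + O(x^8).
The coefficient of x^7 is 1/2520.

Final answer: 1/2520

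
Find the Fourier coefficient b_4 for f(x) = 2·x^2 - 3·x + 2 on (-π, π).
b_4 = (1/π) ∫_{-π}^{π} f(x)·sin(4x) dx.
Evaluate the integral (use parity and integration by parts as needed): b_4 = 3/2.

Final answer: 3/2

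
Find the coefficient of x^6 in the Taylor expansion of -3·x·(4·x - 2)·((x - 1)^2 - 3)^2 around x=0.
Expand to order 6: -3·x·(4·x - 2)·((x - 1)^2 - 3)^2 = -12·x^6 + 54·x^5 - 24·x^4 - 96·x^3 + 24·x + O(x^7).
The coefficient of x^6 is -12.

Final answer: -12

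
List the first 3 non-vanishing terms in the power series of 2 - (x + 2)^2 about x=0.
-x^2 - 4·x - 2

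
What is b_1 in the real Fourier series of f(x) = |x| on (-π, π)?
b_1 = (1/π) ∫_{-π}^{π} f(x)·sin(1x) dx.
Evaluate the integral (use parity and integration by parts as needed): b_1 = 0.

Final answer: 0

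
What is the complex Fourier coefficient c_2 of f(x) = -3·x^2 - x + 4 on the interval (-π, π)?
Compute the real Fourier coefficients first: a_2 = -3, b_2 = 1.
Then c_2 = (a_2 − i·b_2)/2 = -3/2 - i/2.

Final answer: -3/2 - i/2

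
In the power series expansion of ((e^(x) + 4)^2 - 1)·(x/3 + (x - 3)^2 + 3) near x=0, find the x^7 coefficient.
Expand to order 7: ((e^(x) + 4)^2 - 1)·(x/3 + (x - 3)^2 + 3) = 19·x^7/210 + 14·x^6/45 + x^5 + 26·x^4/9 + 8·x^3 + 118·x^2/3 - 16·x + 288 + O(x^8).
The coefficient of x^7 is 19/210.

Final answer: 19/210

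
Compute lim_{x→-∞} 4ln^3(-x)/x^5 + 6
The quotient is an ∞/∞ indeterminate form as x → -∞.
Compare growth rates of the dominant terms (exponentials ≫ polynomials ≫ logarithms), or apply L'Hôpital's rule; the quotient → 0.
Adding the constant: 0 + 6 = 6. Limit = 6.

Final answer: 6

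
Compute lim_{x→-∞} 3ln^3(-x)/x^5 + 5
The quotient is an ∞/∞ indeterminate form as x → -∞.
Compare growth rates of the dominant terms (exponentials ≫ polynomials ≫ logarithms), or apply L'Hôpital's rule; the quotient → 0.
Adding the constant: 0 + 5 = 5. Limit = 5.

Final answer: 5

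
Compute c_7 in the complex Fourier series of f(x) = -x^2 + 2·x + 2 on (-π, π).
Compute the real Fourier coefficients first: a_7 = 4/49, b_7 = 4/7.
Then c_7 = (a_7 − i·b_7)/2 = 2/49 - 2·i/7.

Final answer: 2/49 - 2·i/7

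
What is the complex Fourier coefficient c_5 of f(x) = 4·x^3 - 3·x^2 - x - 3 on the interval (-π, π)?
Compute the real Fourier coefficients first: a_5 = 12/25, b_5 = -98/125 + 8·π^2/5.
Then c_5 = (a_5 − i·b_5)/2 = 6/25 - 4·i·π^2/5 + 49·i/125.

Final answer: 6/25 - 4·i·π^2/5 + 49·i/125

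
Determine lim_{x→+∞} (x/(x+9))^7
As x → +∞: x/(x+9) = 1/(1 + 9/x) → 1, and the 7th power of a limit-1 base also → 1.
Limit = 1.

Final answer: 1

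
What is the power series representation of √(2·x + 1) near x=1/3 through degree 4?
√(15)/3 + √(15)·(x - 1/3)/5 - 3·√(15)·(x - 1/3)^2/50 + 9·√(15)·(x - 1/3)^3/250 - 27·√(15)·(x - 1/3)^4/1000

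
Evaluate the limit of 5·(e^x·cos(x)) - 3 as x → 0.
Direct substitution at x = 0 gives 2.

Final answer: 2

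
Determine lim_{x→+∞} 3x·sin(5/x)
As x → +∞: let u = 5/x → 0⁺; then 3·x·sin(5/x) = 3·5·sin(u)/u → 3·5·1 = 15.
Limit = 15.

Final answer: 15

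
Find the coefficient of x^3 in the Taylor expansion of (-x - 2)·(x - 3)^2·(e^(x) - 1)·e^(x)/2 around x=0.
Expand to order 3: (-x - 2)·(x - 3)^2·(e^(x) - 1)·e^(x)/2 = -25·x^3/4 - 12·x^2 - 9·x + O(x^4).
The coefficient of x^3 is -25/4.

Final answer: -25/4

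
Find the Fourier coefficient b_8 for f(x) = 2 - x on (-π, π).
b_8 = (1/π) ∫_{-π}^{π} f(x)·sin(8x) dx.
Evaluate the integral (use parity and integration by parts as needed): b_8 = 1/4.

Final answer: 1/4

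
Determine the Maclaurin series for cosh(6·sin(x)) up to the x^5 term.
48·x^4 + 18·x^2 + 1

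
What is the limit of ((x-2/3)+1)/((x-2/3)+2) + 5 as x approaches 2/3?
Direct substitution at x = 2/3 gives 11/2.

Final answer: 11/2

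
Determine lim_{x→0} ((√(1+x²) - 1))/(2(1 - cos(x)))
Both numerator and denominator → 0 as x → 0; this is a 0/0 indeterminate form.
Expand each to leading order near x = 0: numerator ~ x^2/2, denominator ~ x^2.
The limit of the ratio is 1/2.

Final answer: 1/2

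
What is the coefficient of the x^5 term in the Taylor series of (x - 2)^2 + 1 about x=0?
Expand to order 5: (x - 2)^2 + 1 = x^2 - 4·x + 5 + O(x^6).
The coefficient of x^5 is 0.

Final answer: 0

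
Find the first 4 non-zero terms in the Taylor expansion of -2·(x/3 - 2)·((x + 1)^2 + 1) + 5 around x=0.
-2·x^3/3 + 8·x^2/3 + 20·x/3 + 13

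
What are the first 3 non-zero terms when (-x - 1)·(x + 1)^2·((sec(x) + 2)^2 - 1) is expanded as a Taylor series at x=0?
-27·x^2 - 24·x - 8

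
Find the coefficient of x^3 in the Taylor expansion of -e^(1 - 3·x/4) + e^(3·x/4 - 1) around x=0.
Expand to order 3: -e^(1 - 3·x/4) + e^(3·x/4 - 1) = x^3·(9·e^(-1)/128 + 9·e/128) + x^2·(-9·e/32 + 9·e^(-1)/32) + x·(3·e^(-1)/4 + 3·e/4) - e + e^(-1) + O(x^4).
The coefficient of x^3 is 9·e^(-1)/128 + 9·e/128.

Final answer: 9·e^(-1)/128 + 9·e/128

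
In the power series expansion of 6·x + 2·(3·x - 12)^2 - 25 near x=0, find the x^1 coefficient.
Expand to order 1: 6·x + 2·(3·x - 12)^2 - 25 = 263 - 138·x + O(x^2).
The coefficient of x^1 is -138.

Final answer: -138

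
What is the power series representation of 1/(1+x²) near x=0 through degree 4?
x^4 - x^2 + 1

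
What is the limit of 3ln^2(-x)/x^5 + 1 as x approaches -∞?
The quotient is an ∞/∞ indeterminate form as x → -∞.
Compare growth rates of the dominant terms (exponentials ≫ polynomials ≫ logarithms), or apply L'Hôpital's rule; the quotient → 0.
Adding the constant: 0 + 1 = 1. Limit = 1.

Final answer: 1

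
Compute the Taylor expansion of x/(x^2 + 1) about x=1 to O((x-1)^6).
1/2 - (x - 1)^2/4 + (x - 1)^3/4 - (x - 1)^4/8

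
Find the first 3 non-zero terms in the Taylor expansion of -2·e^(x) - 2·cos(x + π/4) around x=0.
x^2·(-1 + √(2)/2) + x·(-2 + √(2)) - 2 - √(2)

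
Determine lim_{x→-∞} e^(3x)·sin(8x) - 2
Evaluate the dominant behaviour as x → -∞; each term tends to a finite value or vanishes.
Limit = -2.

Final answer: -2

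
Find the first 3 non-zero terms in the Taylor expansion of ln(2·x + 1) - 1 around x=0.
-2·x^2 + 2·x - 1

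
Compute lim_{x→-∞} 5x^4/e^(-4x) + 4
The quotient is an ∞/∞ indeterminate form as x → -∞.
Compare growth rates of the dominant terms (exponentials ≫ polynomials ≫ logarithms), or apply L'Hôpital's rule; the quotient → 0.
Adding the constant: 0 + 4 = 4. Limit = 4.

Final answer: 4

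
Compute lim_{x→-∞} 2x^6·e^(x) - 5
The product is a 0·∞ indeterminate form at x → -∞.
Rewrite the product as 2x^6 / e^(-x) (an ∞/∞ form) and apply L'Hôpital, or use the standard hierarchy e^(|x|) ≫ |x^6| as x → -∞.
The indeterminate product → 0, so the limit = -5.

Final answer: -5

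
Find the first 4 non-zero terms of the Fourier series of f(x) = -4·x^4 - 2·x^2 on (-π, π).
(-184 + 32·π^2)·cos(x) + (10 - 8·π^2)·cos(2·x) + (-40/27 + 32·π^2/9)·cos(3·x) - 4·π^4/5 - 2·π^2/3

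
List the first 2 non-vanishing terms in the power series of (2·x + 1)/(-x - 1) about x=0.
-x - 1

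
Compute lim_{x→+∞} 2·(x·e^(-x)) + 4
Evaluate the dominant behaviour as x → +∞; each term tends to a finite value or vanishes.
Limit = 4.

Final answer: 4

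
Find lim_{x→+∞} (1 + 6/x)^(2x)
As x → +∞: write (1 + 6/x)^(2x) = ((1 + 6/x)^x)^2 → (e^6)^2 = e^12.
Limit = e^(12).

Final answer: e^(12)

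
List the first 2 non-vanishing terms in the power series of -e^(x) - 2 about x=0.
-x - 3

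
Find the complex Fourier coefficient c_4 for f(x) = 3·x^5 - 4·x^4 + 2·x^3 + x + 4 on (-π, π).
Compute the real Fourier coefficients first: a_4 = 3/4 - 2·π^2, b_4 = -3·π^4/2 - 53/64 + 7·π^2/8.
Then c_4 = (a_4 − i·b_4)/2 = -π^2 + 3/8 - 7·i·π^2/16 + 53·i/128 + 3·i·π^4/4.

Final answer: -π^2 + 3/8 - 7·i·π^2/16 + 53·i/128 + 3·i·π^4/4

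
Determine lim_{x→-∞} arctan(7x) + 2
Evaluate the dominant behaviour as x → -∞; each term tends to a finite value or vanishes.
Limit = 2 - π/2.

Final answer: 2 - π/2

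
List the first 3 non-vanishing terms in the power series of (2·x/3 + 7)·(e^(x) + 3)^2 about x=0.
121·x^2/3 + 200·x/3 + 112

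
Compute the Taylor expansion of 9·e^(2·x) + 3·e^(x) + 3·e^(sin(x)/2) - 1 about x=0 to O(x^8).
7219·x^7/30720 + 12529·x^6/15360 + 3081·x^5/1280 + 769·x^4/128 + 197·x^3/16 + 159·x^2/8 + 45·x/2 + 14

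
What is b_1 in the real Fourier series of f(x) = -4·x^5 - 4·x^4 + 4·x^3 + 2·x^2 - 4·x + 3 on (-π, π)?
b_1 = (1/π) ∫_{-π}^{π} f(x)·sin(1x) dx.
Evaluate the integral (use parity and integration by parts as needed): b_1 = -1016 - 8·π^4 + 168·π^2.

Final answer: -1016 - 8·π^4 + 168·π^2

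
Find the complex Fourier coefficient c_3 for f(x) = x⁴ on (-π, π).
Compute the real Fourier coefficients first: a_3 = 16/27 - 8·π^2/9, b_3 = 0.
Then c_3 = (a_3 − i·b_3)/2 = 8/27 - 4·π^2/9.

Final answer: 8/27 - 4·π^2/9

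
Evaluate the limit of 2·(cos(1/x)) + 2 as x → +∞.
Evaluate the dominant behaviour as x → +∞; each term tends to a finite value or vanishes.
Limit = 4.

Final answer: 4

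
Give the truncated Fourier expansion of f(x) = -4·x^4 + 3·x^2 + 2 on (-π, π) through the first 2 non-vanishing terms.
(-204 + 32·π^2)·cos(x) - 4·π^4/5 + 2 + π^2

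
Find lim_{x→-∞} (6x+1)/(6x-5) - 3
Evaluate the dominant behaviour as x → -∞; each term tends to a finite value or vanishes.
Limit = -2.

Final answer: -2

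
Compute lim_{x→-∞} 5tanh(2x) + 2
Evaluate the dominant behaviour as x → -∞; each term tends to a finite value or vanishes.
Limit = -3.

Final answer: -3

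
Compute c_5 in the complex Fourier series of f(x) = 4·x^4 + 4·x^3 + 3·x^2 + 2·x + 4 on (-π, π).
Compute the real Fourier coefficients first: a_5 = -32·π^2/25 - 108/625, b_5 = 52/125 + 8·π^2/5.
Then c_5 = (a_5 − i·b_5)/2 = -16·π^2/25 - 54/625 - 4·i·π^2/5 - 26·i/125.

Final answer: -16·π^2/25 - 54/625 - 4·i·π^2/5 - 26·i/125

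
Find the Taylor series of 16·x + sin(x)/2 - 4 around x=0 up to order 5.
x^5/240 - x^3/12 + 33·x/2 - 4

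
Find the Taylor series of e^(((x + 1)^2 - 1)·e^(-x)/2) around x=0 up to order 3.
-x^3/3 + x + 1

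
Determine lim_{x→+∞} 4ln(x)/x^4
This is an ∞/∞ indeterminate form as x → +∞.
The polynomial denominator x^4 dominates the logarithmic numerator (any positive power of x ≫ ln(x) as x → ∞), so the quotient → 0.
Limit = 0.

Final answer: 0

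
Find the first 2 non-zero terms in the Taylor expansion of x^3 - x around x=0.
x^3 - x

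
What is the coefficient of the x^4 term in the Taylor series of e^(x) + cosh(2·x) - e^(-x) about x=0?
Expand to order 4: e^(x) + cosh(2·x) - e^(-x) = 2·x^4/3 + x^3/3 + 2·x^2 + 2·x + 1 + O(x^5).
The coefficient of x^4 is 2/3.

Final answer: 2/3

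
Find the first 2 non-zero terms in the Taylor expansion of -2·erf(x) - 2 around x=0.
-4·x/√(π) - 2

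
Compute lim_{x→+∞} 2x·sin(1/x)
As x → +∞: let u = 1/x → 0⁺; then 2·x·sin(1/x) = 2·1·sin(u)/u → 2·1·1 = 2.
Limit = 2.

Final answer: 2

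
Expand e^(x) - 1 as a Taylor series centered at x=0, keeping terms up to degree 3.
x^3/6 + x^2/2 + x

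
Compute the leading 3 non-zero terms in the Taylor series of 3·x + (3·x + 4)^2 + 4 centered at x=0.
9·x^2 + 27·x + 20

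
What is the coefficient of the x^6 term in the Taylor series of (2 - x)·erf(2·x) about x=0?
Expand to order 6: (2 - x)·erf(2·x) = -32·x^6/(5·√(π)) + 64·x^5/(5·√(π)) + 16·x^4/(3·√(π)) - 32·x^3/(3·√(π)) - 4·x^2/√(π) + 8·x/√(π) + O(x^7).
The coefficient of x^6 is -32/(5·√(π)).

Final answer: -32/(5·√(π))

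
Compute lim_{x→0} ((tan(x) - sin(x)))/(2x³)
Both numerator and denominator → 0 as x → 0; this is a 0/0 indeterminate form.
Expand each to leading order near x = 0: numerator ~ x^3/2, denominator ~ 2·x^3.
The limit of the ratio is 1/4.

Final answer: 1/4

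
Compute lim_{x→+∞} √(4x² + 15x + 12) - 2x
As x → +∞: multiply by the conjugate to get (15x+12)/(√(4x²+15x+12)+2x); the denominator ~ 4x, so the limit is 15/4.
Limit = 15/4.

Final answer: 15/4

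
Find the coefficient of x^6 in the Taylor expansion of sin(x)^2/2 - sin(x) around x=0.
Expand to order 6: sin(x)^2/2 - sin(x) = x^6/45 - x^5/120 - x^4/6 + x^3/6 + x^2/2 - x + O(x^7).
The coefficient of x^6 is 1/45.

Final answer: 1/45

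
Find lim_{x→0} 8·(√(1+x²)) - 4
Direct substitution at x = 0 gives 4.

Final answer: 4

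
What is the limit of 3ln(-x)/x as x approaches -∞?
This is an ∞/∞ indeterminate form as x → -∞.
Compare growth rates of the dominant terms (exponentials ≫ polynomials ≫ logarithms), or apply L'Hôpital's rule; the quotient → 0.
Limit = 0.

Final answer: 0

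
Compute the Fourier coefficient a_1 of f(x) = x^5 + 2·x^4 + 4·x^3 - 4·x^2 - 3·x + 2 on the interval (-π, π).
a_1 = (1/π) ∫_{-π}^{π} f(x)·cos(1x) dx.
Evaluate the integral (use parity and integration by parts as needed): a_1 = 112 - 16·π^2.

Final answer: 112 - 16·π^2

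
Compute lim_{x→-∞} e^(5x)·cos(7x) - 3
Evaluate the dominant behaviour as x → -∞; each term tends to a finite value or vanishes.
Limit = -3.

Final answer: -3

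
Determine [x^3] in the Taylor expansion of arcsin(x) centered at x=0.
Expand to order 3: arcsin(x) = x^3/6 + x + O(x^4).
The coefficient of x^3 is 1/6.

Final answer: 1/6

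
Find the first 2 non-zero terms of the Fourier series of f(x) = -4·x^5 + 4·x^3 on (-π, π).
(-1008 - 8·π^4 + 168·π^2)·sin(x) + (-24·π^2 + 36 + 4·π^4)·sin(2·x)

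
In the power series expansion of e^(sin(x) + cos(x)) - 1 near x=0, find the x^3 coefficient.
Expand to order 3: e^(sin(x) + cos(x)) - 1 = -e·x^3/2 + e·x - 1 + e + O(x^4).
The coefficient of x^3 is -e/2.

Final answer: -e/2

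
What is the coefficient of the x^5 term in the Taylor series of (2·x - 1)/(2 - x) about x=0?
Expand to order 5: (2·x - 1)/(2 - x) = 3·x^5/64 + 3·x^4/32 + 3·x^3/16 + 3·x^2/8 + 3·x/4 - 1/2 + O(x^6).
The coefficient of x^5 is 3/64.

Final answer: 3/64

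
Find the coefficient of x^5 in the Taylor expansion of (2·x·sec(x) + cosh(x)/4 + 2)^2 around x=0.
Expand to order 5: (2·x·sec(x) + cosh(x)/4 + 2)^2 = 13·x^5/6 + 65·x^4/16 + 5·x^3 + 73·x^2/16 + 9·x + 81/16 + O(x^6).
The coefficient of x^5 is 13/6.

Final answer: 13/6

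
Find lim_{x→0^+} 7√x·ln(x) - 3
The product is a 0·∞ indeterminate form at x → 0⁺.
Rewrite the product as 7·ln(x) / x^(-1/2) and apply L'Hôpital, or use the standard hierarchy x^(-1/2) ≫ |ln x| as x → 0⁺.
The indeterminate product → 0, so the limit = -3.

Final answer: -3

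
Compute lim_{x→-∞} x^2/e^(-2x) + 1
The quotient is an ∞/∞ indeterminate form as x → -∞.
Compare growth rates of the dominant terms (exponentials ≫ polynomials ≫ logarithms), or apply L'Hôpital's rule; the quotient → 0.
Adding the constant: 0 + 1 = 1. Limit = 1.

Final answer: 1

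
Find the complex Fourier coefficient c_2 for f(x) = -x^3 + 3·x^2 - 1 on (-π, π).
Compute the real Fourier coefficients first: a_2 = 3, b_2 = -3/2 + π^2.
Then c_2 = (a_2 − i·b_2)/2 = 3/2 - i·π^2/2 + 3·i/4.

Final answer: 3/2 - i·π^2/2 + 3·i/4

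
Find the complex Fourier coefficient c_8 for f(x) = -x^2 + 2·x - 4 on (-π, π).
Compute the real Fourier coefficients first: a_8 = -1/16, b_8 = -1/2.
Then c_8 = (a_8 − i·b_8)/2 = -1/32 + i/4.

Final answer: -1/32 + i/4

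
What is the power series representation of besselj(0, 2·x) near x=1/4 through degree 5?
besselj(0, 1/2) - 2·besselj(1, 1/2)·(x - 1/4) + (-besselj(0, 1/2) + besselj(2, 1/2))·(x - 1/4)^2 + (-besselj(3, 1/2)/3 + besselj(1, 1/2))·(x - 1/4)^3 + (-besselj(2, 1/2)/3 + besselj(4, 1/2)/12 + besselj(0, 1/2)/4)·(x - 1/4)^4 + (-besselj(1, 1/2)/6 - besselj(5, 1/2)/60 + besselj(3, 1/2)/12)·(x - 1/4)^5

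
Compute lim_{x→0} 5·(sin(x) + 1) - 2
Direct substitution at x = 0 gives 3.

Final answer: 3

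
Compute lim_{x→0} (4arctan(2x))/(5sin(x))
Both numerator and denominator → 0 as x → 0; this is a 0/0 indeterminate form.
Expand each to leading order near x = 0: numerator ~ 8·x, denominator ~ 5·x.
The limit of the ratio is 8/5.

Final answer: 8/5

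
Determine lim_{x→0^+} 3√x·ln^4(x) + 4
The product is a 0·∞ indeterminate form at x → 0⁺.
Rewrite the product as 3·ln^4(x) / x^(-1/2) and apply L'Hôpital, or use the standard hierarchy x^(-1/2) ≫ |ln x|^4 as x → 0⁺.
The indeterminate product → 0, so the limit = 4.

Final answer: 4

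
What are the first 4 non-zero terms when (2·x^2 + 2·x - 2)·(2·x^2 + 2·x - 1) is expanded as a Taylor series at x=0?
8·x^3 - 2·x^2 - 6·x + 2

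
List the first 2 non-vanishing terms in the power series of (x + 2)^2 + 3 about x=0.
4·x + 7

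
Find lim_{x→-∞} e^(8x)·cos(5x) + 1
Evaluate the dominant behaviour as x → -∞; each term tends to a finite value or vanishes.
Limit = 1.

Final answer: 1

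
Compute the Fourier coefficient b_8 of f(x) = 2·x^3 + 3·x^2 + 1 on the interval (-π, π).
b_8 = (1/π) ∫_{-π}^{π} f(x)·sin(8x) dx.
Evaluate the integral (use parity and integration by parts as needed): b_8 = 3/64 - π^2/2.

Final answer: 3/64 - π^2/2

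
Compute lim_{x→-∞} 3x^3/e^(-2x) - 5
The quotient is an ∞/∞ indeterminate form as x → -∞.
Compare growth rates of the dominant terms (exponentials ≫ polynomials ≫ logarithms), or apply L'Hôpital's rule; the quotient → 0.
Adding the constant: 0 - 5 = -5. Limit = -5.

Final answer: -5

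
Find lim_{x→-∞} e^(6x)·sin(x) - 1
Evaluate the dominant behaviour as x → -∞; each term tends to a finite value or vanishes.
Limit = -1.

Final answer: -1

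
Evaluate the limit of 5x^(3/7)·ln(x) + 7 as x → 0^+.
The product is a 0·∞ indeterminate form at x → 0⁺.
Rewrite the product as 5·ln(x) / x^(-3/7) and apply L'Hôpital, or use the standard hierarchy x^(-3/7) ≫ |ln x| as x → 0⁺.
The indeterminate product → 0, so the limit = 7.

Final answer: 7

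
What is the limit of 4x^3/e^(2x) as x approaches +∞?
This is an ∞/∞ indeterminate form as x → +∞.
The exponential denominator e^(2x) dominates the polynomial numerator (e^x ≫ x^3 as x → ∞), so the quotient → 0.
Limit = 0.

Final answer: 0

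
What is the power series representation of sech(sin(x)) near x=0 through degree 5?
3·x^4/8 - x^2/2 + 1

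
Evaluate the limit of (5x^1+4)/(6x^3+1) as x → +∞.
This is an ∞/∞ indeterminate form as x → +∞.
Divide numerator and denominator by x^3 and let the lower-order terms vanish; the numerator's degree 1 is below the denominator's degree 3, so the quotient → 0.
Limit = 0.

Final answer: 0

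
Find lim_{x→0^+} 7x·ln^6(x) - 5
The product is a 0·∞ indeterminate form at x → 0⁺.
Rewrite the product as 7·ln^6(x) / x^(-1) and apply L'Hôpital, or use the standard hierarchy x^(-1) ≫ |ln x|^6 as x → 0⁺.
The indeterminate product → 0, so the limit = -5.

Final answer: -5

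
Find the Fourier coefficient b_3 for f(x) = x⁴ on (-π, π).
b_3 = (1/π) ∫_{-π}^{π} f(x)·sin(3x) dx.
Evaluate the integral (use parity and integration by parts as needed): b_3 = 0.

Final answer: 0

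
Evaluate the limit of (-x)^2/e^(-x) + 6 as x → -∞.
The quotient is an ∞/∞ indeterminate form as x → -∞.
Compare growth rates of the dominant terms (exponentials ≫ polynomials ≫ logarithms), or apply L'Hôpital's rule; the quotient → 0.
Adding the constant: 0 + 6 = 6. Limit = 6.

Final answer: 6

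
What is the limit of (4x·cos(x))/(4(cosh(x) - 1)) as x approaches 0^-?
Both numerator and denominator → 0 as x → 0^-; this is a 0/0 indeterminate form.
Expand each to leading order near x = 0: numerator ~ 4·x, denominator ~ 2·x^2.
The limit of the ratio is -∞.

Final answer: -∞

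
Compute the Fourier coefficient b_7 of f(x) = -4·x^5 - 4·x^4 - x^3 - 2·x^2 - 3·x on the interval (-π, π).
b_7 = (1/π) ∫_{-π}^{π} f(x)·sin(7x) dx.
Evaluate the integral (use parity and integration by parts as needed): b_7 = -8·π^4/7 - 14778/16807 + 62·π^2/343.

Final answer: -8·π^4/7 - 14778/16807 + 62·π^2/343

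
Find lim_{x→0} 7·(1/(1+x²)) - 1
Direct substitution at x = 0 gives 6.

Final answer: 6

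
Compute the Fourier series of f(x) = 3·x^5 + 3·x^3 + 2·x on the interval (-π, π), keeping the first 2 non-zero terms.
(-114·π^2 + 6·π^4 + 688)·sin(x) + (-3·π^4 - 20 + 12·π^2)·sin(2·x)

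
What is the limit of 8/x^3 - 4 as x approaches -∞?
Evaluate the dominant behaviour as x → -∞; each term tends to a finite value or vanishes.
Limit = -4.

Final answer: -4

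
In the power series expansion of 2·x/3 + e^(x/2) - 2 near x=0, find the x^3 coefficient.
Expand to order 3: 2·x/3 + e^(x/2) - 2 = x^3/48 + x^2/8 + 7·x/6 - 1 + O(x^4).
The coefficient of x^3 is 1/48.

Final answer: 1/48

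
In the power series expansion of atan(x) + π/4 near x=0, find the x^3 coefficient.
Expand to order 3: atan(x) + π/4 = -x^3/3 + x + π/4 + O(x^4).
The coefficient of x^3 is -1/3.

Final answer: -1/3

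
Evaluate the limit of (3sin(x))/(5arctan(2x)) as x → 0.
Both numerator and denominator → 0 as x → 0; this is a 0/0 indeterminate form.
Expand each to leading order near x = 0: numerator ~ 3·x, denominator ~ 10·x.
The limit of the ratio is 3/10.

Final answer: 3/10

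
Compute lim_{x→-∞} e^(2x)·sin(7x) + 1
Evaluate the dominant behaviour as x → -∞; each term tends to a finite value or vanishes.
Limit = 1.

Final answer: 1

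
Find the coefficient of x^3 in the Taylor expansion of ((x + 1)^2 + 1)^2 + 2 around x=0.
Expand to order 3: ((x + 1)^2 + 1)^2 + 2 = 4·x^3 + 8·x^2 + 8·x + 6 + O(x^4).
The coefficient of x^3 is 4.

Final answer: 4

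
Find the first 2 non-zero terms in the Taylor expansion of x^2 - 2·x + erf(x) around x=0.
x^2 + x·(-2 + 2/√(π))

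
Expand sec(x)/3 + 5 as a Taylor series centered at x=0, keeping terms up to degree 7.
61·x^6/2160 + 5·x^4/72 + x^2/6 + 16/3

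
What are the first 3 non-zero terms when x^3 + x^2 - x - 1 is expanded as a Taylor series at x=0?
x^2 - x - 1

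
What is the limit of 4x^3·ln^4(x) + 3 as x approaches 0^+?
The product is a 0·∞ indeterminate form at x → 0⁺.
Rewrite the product as 4·ln^4(x) / x^(-3) and apply L'Hôpital, or use the standard hierarchy x^(-3) ≫ |ln x|^4 as x → 0⁺.
The indeterminate product → 0, so the limit = 3.

Final answer: 3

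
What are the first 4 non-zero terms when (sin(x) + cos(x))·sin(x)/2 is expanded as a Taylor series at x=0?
-x^4/6 - x^3/3 + x^2/2 + x/2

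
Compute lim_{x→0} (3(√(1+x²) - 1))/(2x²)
Both numerator and denominator → 0 as x → 0; this is a 0/0 indeterminate form.
Expand each to leading order near x = 0: numerator ~ 3·x^2/2, denominator ~ 2·x^2.
The limit of the ratio is 3/4.

Final answer: 3/4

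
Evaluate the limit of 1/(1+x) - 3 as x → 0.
Direct substitution at x = 0 gives -2.

Final answer: -2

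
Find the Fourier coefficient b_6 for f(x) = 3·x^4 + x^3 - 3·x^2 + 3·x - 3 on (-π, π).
b_6 = (1/π) ∫_{-π}^{π} f(x)·sin(6x) dx.
Evaluate the integral (use parity and integration by parts as needed): b_6 = -π^2/3 - 17/18.

Final answer: -π^2/3 - 17/18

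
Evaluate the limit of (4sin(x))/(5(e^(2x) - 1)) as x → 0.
Both numerator and denominator → 0 as x → 0; this is a 0/0 indeterminate form.
Expand each to leading order near x = 0: numerator ~ 4·x, denominator ~ 10·x.
The limit of the ratio is 2/5.

Final answer: 2/5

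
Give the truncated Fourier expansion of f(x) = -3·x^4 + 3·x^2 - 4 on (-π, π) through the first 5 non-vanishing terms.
(-156 + 24·π^2)·cos(x) + (12 - 6·π^2)·cos(2·x) + (-28/9 + 8·π^2/3)·cos(3·x) + (21/16 - 3·π^2/2)·cos(4·x) - 3·π^4/5 - 4 + π^2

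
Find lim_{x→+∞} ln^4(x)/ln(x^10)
This is an ∞/∞ indeterminate form as x → +∞.
Write ln(x^10) = 10·ln(x), reducing the quotient to ln^3(x)/10 → ∞.
Limit = ∞.

Final answer: ∞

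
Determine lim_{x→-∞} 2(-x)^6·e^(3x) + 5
The product is a 0·∞ indeterminate form at x → -∞.
Rewrite the product as 2(-x)^6 / e^(-3x) (an ∞/∞ form) and apply L'Hôpital, or use the standard hierarchy e^(3|x|) ≫ |(-x)^6| as x → -∞.
The indeterminate product → 0, so the limit = 5.

Final answer: 5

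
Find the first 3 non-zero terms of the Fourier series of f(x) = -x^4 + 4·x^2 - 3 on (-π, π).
(-64 + 8·π^2)·cos(x) + (7 - 2·π^2)·cos(2·x) - π^4/5 - 3 + 4·π^2/3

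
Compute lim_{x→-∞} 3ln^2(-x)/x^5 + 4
The quotient is an ∞/∞ indeterminate form as x → -∞.
Compare growth rates of the dominant terms (exponentials ≫ polynomials ≫ logarithms), or apply L'Hôpital's rule; the quotient → 0.
Adding the constant: 0 + 4 = 4. Limit = 4.

Final answer: 4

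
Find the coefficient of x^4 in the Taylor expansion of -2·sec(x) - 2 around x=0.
Expand to order 4: -2·sec(x) - 2 = -5·x^4/12 - x^2 - 4 + O(x^5).
The coefficient of x^4 is -5/12.

Final answer: -5/12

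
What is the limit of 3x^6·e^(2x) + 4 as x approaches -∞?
The product is a 0·∞ indeterminate form at x → -∞.
Rewrite the product as 3x^6 / e^(-2x) (an ∞/∞ form) and apply L'Hôpital, or use the standard hierarchy e^(2|x|) ≫ |x^6| as x → -∞.
The indeterminate product → 0, so the limit = 4.

Final answer: 4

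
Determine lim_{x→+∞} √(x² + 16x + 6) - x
This is an ∞ − ∞ indeterminate form.
Multiply and divide by the conjugate √(x²+16x + 6) + x; the x² terms cancel, leaving (16x + 6)/(√(x²+16x + 6)+x) → 16/2 = 8.
Limit = 8.

Final answer: 8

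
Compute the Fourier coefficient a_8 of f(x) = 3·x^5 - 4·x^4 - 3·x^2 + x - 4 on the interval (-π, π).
a_8 = (1/π) ∫_{-π}^{π} f(x)·cos(8x) dx.
Evaluate the integral (use parity and integration by parts as needed): a_8 = -π^2/2 - 9/64.

Final answer: -π^2/2 - 9/64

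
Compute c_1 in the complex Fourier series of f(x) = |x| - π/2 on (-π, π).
Compute the real Fourier coefficients first: a_1 = -4/π, b_1 = 0.
Then c_1 = (a_1 − i·b_1)/2 = -2/π.

Final answer: -2/π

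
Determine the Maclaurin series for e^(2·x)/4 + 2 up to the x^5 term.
x^5/15 + x^4/6 + x^3/3 + x^2/2 + x/2 + 9/4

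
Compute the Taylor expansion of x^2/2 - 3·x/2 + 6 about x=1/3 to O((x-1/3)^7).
50/9 - 7·(x - 1/3)/6 + (x - 1/3)^2/2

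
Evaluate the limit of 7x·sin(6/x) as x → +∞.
As x → +∞: let u = 6/x → 0⁺; then 7·x·sin(6/x) = 7·6·sin(u)/u → 7·6·1 = 42.
Limit = 42.

Final answer: 42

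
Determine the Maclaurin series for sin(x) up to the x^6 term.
x^5/120 - x^3/6 + x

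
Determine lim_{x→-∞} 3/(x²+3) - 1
Evaluate the dominant behaviour as x → -∞; each term tends to a finite value or vanishes.
Limit = -1.

Final answer: -1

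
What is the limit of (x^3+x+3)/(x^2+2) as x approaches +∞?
This is an ∞/∞ indeterminate form as x → +∞.
Divide numerator and denominator by x^3 and let the lower-order terms vanish; the numerator's degree 3 exceeds the denominator's degree 2, so the quotient diverges.
Limit = ∞.

Final answer: ∞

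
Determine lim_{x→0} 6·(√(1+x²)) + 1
Direct substitution at x = 0 gives 7.

Final answer: 7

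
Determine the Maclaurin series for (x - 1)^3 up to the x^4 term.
x^3 - 3·x^2 + 3·x - 1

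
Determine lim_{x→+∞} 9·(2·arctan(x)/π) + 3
Evaluate the dominant behaviour as x → +∞; each term tends to a finite value or vanishes.
Limit = 12.

Final answer: 12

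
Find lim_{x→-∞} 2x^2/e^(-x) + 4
The quotient is an ∞/∞ indeterminate form as x → -∞.
Compare growth rates of the dominant terms (exponentials ≫ polynomials ≫ logarithms), or apply L'Hôpital's rule; the quotient → 0.
Adding the constant: 0 + 4 = 4. Limit = 4.

Final answer: 4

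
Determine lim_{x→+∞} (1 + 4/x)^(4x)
As x → +∞: write (1 + 4/x)^(4x) = ((1 + 4/x)^x)^4 → (e^4)^4 = e^16.
Limit = e^(16).

Final answer: e^(16)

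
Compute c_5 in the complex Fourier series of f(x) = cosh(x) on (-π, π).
Compute the real Fourier coefficients first: a_5 = -sinh(π)/(13·π), b_5 = 0.
Then c_5 = (a_5 − i·b_5)/2 = -sinh(π)/(26·π).

Final answer: -sinh(π)/(26·π)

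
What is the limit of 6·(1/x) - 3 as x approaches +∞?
Evaluate the dominant behaviour as x → +∞; each term tends to a finite value or vanishes.
Limit = -3.

Final answer: -3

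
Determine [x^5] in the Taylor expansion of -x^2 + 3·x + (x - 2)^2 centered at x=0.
Expand to order 5: -x^2 + 3·x + (x - 2)^2 = 4 - x + O(x^6).
The coefficient of x^5 is 0.

Final answer: 0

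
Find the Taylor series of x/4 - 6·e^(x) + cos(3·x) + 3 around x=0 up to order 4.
25·x^4/8 - x^3 - 15·x^2/2 - 23·x/4 - 2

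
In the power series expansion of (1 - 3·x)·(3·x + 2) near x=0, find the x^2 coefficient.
Expand to order 2: (1 - 3·x)·(3·x + 2) = -9·x^2 - 3·x + 2 + O(x^3).
The coefficient of x^2 is -9.

Final answer: -9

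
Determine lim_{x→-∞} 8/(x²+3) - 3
Evaluate the dominant behaviour as x → -∞; each term tends to a finite value or vanishes.
Limit = -3.

Final answer: -3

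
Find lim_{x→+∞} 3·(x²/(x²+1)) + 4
Evaluate the dominant behaviour as x → +∞; each term tends to a finite value or vanishes.
Limit = 7.

Final answer: 7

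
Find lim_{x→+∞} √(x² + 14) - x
This is an ∞ − ∞ indeterminate form.
Multiply and divide by the conjugate √(x²+14) + x; the x² terms cancel, leaving 14/(√(x²+14)+x) → 0.
Limit = 0.

Final answer: 0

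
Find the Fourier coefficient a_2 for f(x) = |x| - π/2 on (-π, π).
a_2 = (1/π) ∫_{-π}^{π} f(x)·cos(2x) dx.
Evaluate the integral (use parity and integration by parts as needed): a_2 = 0.

Final answer: 0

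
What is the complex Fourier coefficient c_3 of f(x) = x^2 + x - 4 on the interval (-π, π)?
Compute the real Fourier coefficients first: a_3 = -4/9, b_3 = 2/3.
Then c_3 = (a_3 − i·b_3)/2 = -2/9 - i/3.

Final answer: -2/9 - i/3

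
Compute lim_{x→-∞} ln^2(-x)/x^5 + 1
The quotient is an ∞/∞ indeterminate form as x → -∞.
Compare growth rates of the dominant terms (exponentials ≫ polynomials ≫ logarithms), or apply L'Hôpital's rule; the quotient → 0.
Adding the constant: 0 + 1 = 1. Limit = 1.

Final answer: 1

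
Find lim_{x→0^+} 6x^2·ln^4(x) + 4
The product is a 0·∞ indeterminate form at x → 0⁺.
Rewrite the product as 6·ln^4(x) / x^(-2) and apply L'Hôpital, or use the standard hierarchy x^(-2) ≫ |ln x|^4 as x → 0⁺.
The indeterminate product → 0, so the limit = 4.

Final answer: 4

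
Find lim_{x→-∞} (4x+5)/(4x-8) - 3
Evaluate the dominant behaviour as x → -∞; each term tends to a finite value or vanishes.
Limit = -2.

Final answer: -2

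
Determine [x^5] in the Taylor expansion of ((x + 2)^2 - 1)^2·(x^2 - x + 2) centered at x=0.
Expand to order 5: ((x + 2)^2 - 1)^2·(x^2 - x + 2) = 7·x^5 + 16·x^4 + 18·x^3 + 29·x^2 + 39·x + 18 + O(x^6).
The coefficient of x^5 is 7.

Final answer: 7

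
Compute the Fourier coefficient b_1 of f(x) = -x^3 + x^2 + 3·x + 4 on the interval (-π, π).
b_1 = (1/π) ∫_{-π}^{π} f(x)·sin(1x) dx.
Evaluate the integral (use parity and integration by parts as needed): b_1 = 18 - 2·π^2.

Final answer: 18 - 2·π^2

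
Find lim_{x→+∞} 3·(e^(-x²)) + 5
Evaluate the dominant behaviour as x → +∞; each term tends to a finite value or vanishes.
Limit = 5.

Final answer: 5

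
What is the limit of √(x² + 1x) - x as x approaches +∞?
This is an ∞ − ∞ indeterminate form.
Multiply and divide by the conjugate √(x²+1x) + x; the x² terms cancel, leaving (1x)/(√(x²+1x)+x) → 1/2.
Limit = 1/2.

Final answer: 1/2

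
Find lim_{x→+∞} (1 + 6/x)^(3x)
As x → +∞: write (1 + 6/x)^(3x) = ((1 + 6/x)^x)^3 → (e^6)^3 = e^18.
Limit = e^(18).

Final answer: e^(18)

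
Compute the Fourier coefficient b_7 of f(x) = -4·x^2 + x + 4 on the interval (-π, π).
b_7 = (1/π) ∫_{-π}^{π} f(x)·sin(7x) dx.
Evaluate the integral (use parity and integration by parts as needed): b_7 = 2/7.

Final answer: 2/7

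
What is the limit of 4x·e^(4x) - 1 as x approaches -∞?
The product is a 0·∞ indeterminate form at x → -∞.
Rewrite the product as 4x / e^(-4x) (an ∞/∞ form) and apply L'Hôpital, or use the standard hierarchy e^(4|x|) ≫ |x| as x → -∞.
The indeterminate product → 0, so the limit = -1.

Final answer: -1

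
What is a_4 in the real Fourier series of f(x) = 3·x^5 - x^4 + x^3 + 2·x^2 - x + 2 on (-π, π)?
a_4 = (1/π) ∫_{-π}^{π} f(x)·cos(4x) dx.
Evaluate the integral (use parity and integration by parts as needed): a_4 = 11/16 - π^2/2.

Final answer: 11/16 - π^2/2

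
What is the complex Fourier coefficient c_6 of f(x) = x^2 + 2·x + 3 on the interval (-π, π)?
Compute the real Fourier coefficients first: a_6 = 1/9, b_6 = -2/3.
Then c_6 = (a_6 − i·b_6)/2 = 1/18 + i/3.

Final answer: 1/18 + i/3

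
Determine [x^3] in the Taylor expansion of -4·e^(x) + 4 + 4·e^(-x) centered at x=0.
Expand to order 3: -4·e^(x) + 4 + 4·e^(-x) = -4·x^3/3 - 8·x + 4 + O(x^4).
The coefficient of x^3 is -4/3.

Final answer: -4/3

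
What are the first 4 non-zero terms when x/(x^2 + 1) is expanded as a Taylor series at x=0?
-x^7 + x^5 - x^3 + x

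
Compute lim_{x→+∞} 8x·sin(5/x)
As x → +∞: let u = 5/x → 0⁺; then 8·x·sin(5/x) = 8·5·sin(u)/u → 8·5·1 = 40.
Limit = 40.

Final answer: 40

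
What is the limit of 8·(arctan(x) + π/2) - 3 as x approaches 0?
Direct substitution at x = 0 gives -3 + 4·π.

Final answer: -3 + 4·π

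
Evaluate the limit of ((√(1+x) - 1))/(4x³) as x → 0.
Both numerator and denominator → 0 as x → 0; this is a 0/0 indeterminate form.
Expand each to leading order near x = 0: numerator ~ x/2, denominator ~ 4·x^3.
The limit of the ratio is ∞.

Final answer: ∞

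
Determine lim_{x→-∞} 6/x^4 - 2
Evaluate the dominant behaviour as x → -∞; each term tends to a finite value or vanishes.
Limit = -2.

Final answer: -2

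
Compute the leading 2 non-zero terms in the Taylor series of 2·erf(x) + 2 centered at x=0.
4·x/√(π) + 2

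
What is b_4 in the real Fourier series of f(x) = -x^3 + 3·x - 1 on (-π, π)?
b_4 = (1/π) ∫_{-π}^{π} f(x)·sin(4x) dx.
Evaluate the integral (use parity and integration by parts as needed): b_4 = -27/16 + π^2/2.

Final answer: -27/16 + π^2/2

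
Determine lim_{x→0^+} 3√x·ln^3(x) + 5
The product is a 0·∞ indeterminate form at x → 0⁺.
Rewrite the product as 3·ln^3(x) / x^(-1/2) and apply L'Hôpital, or use the standard hierarchy x^(-1/2) ≫ |ln x|^3 as x → 0⁺.
The indeterminate product → 0, so the limit = 5.

Final answer: 5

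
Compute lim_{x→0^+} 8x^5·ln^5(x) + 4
The product is a 0·∞ indeterminate form at x → 0⁺.
Rewrite the product as 8·ln^5(x) / x^(-5) and apply L'Hôpital, or use the standard hierarchy x^(-5) ≫ |ln x|^5 as x → 0⁺.
The indeterminate product → 0, so the limit = 4.

Final answer: 4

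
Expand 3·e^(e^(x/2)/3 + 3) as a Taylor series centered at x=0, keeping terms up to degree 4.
109·x^4·e^(10/3)/10368 + 19·x^3·e^(10/3)/432 + x^2·e^(10/3)/6 + x·e^(10/3)/2 + 3·e^(10/3)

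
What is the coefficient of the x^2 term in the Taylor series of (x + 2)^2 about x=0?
Expand to order 2: (x + 2)^2 = x^2 + 4·x + 4 + O(x^3).
The coefficient of x^2 is 1.

Final answer: 1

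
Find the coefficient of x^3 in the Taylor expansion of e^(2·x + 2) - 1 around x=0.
Expand to order 3: e^(2·x + 2) - 1 = 4·x^3·e^(2)/3 + 2·x^2·e^(2) + 2·x·e^(2) - 1 + e^(2) + O(x^4).
The coefficient of x^3 is 4·e^(2)/3.

Final answer: 4·e^(2)/3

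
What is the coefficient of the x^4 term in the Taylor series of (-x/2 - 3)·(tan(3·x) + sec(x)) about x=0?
Expand to order 4: (-x/2 - 3)·(tan(3·x) + sec(x)) = -41·x^4/8 - 109·x^3/4 - 3·x^2 - 19·x/2 - 3 + O(x^5).
The coefficient of x^4 is -41/8.

Final answer: -41/8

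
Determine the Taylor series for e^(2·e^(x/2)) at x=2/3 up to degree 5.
e^(2·e^(1/3)) + e^(1/3)·e^(2·e^(1/3))·(x - 2/3) + (e^(1/3)·e^(2·e^(1/3))/4 + e^(2/3)·e^(2·e^(1/3))/2)·(x - 2/3)^2 + (e^(1/3)·e^(2·e^(1/3))/24 + e·e^(2·e^(1/3))/6 + e^(2/3)·e^(2·e^(1/3))/4)·(x - 2/3)^3 + (e^(1/3)·e^(2·e^(1/3))/192 + 7·e^(2/3)·e^(2·e^(1/3))/96 + e^(4/3)·e^(2·e^(1/3))/24 + e·e^(2·e^(1/3))/8)·(x - 2/3)^4 + (e^(1/3)·e^(2·e^(1/3))/1920 + e^(2/3)·e^(2·e^(1/3))/64 + e^(5/3)·e^(2·e^(1/3))/120 + 5·e·e^(2·e^(1/3))/96 + e^(4/3)·e^(2·e^(1/3))/24)·(x - 2/3)^5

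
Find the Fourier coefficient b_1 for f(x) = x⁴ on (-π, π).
b_1 = (1/π) ∫_{-π}^{π} f(x)·sin(1x) dx.
Evaluate the integral (use parity and integration by parts as needed): b_1 = 0.

Final answer: 0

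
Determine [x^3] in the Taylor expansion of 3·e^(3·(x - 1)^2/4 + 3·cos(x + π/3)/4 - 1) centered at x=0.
Expand to order 3: 3·e^(3·(x - 1)^2/4 + 3·cos(x + π/3)/4 - 1) = x^3·(-1323·e^(1/8)/256 - 1833·√(3)·e^(1/8)/1024) + x^2·(27·√(3)·e^(1/8)/16 + 729·e^(1/8)/128) + x·(-9·e^(1/8)/2 - 9·√(3)·e^(1/8)/8) + 3·e^(1/8) + O(x^4).
The coefficient of x^3 is -1323·e^(1/8)/256 - 1833·√(3)·e^(1/8)/1024.

Final answer: -1323·e^(1/8)/256 - 1833·√(3)·e^(1/8)/1024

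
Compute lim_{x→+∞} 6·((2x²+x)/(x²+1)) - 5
Evaluate the dominant behaviour as x → +∞; each term tends to a finite value or vanishes.
Limit = 7.

Final answer: 7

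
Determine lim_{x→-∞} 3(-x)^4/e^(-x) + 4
The quotient is an ∞/∞ indeterminate form as x → -∞.
Compare growth rates of the dominant terms (exponentials ≫ polynomials ≫ logarithms), or apply L'Hôpital's rule; the quotient → 0.
Adding the constant: 0 + 4 = 4. Limit = 4.

Final answer: 4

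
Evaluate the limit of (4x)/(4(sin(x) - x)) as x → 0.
Both numerator and denominator → 0 as x → 0; this is a 0/0 indeterminate form.
Expand each to leading order near x = 0: numerator ~ 4·x, denominator ~ -2·x^3/3.
The limit of the ratio is -∞.

Final answer: -∞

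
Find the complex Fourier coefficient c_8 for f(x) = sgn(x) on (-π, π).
Compute the real Fourier coefficients first: a_8 = 0, b_8 = 0.
Then c_8 = (a_8 − i·b_8)/2 = 0.

Final answer: 0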